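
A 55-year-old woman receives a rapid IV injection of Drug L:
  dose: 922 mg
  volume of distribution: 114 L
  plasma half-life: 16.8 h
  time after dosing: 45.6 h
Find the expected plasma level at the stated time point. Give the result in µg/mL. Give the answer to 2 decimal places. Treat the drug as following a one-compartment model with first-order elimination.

1.23 µg/mL

C₀ = Dose / Vd = 922.0 / 114 = 8.088 mg/L
k = ln2 / t½ = 0.693147 / 16.8 = 0.04126 h⁻¹
C = C₀ · e^(−k·t) = 8.088 × e^(−0.04126 × 45.6)
  = 8.088 × 0.1524 = 1.233 mg/L
(1.233 mg/L = 1.233 µg/mL)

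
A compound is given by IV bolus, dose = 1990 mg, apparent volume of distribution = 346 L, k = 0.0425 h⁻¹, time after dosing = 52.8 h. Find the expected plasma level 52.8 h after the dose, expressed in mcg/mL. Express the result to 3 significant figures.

0.610 mcg/mL

C₀ = Dose / Vd = 1990 / 346 = 5.751 mg/L
C = C₀ · e^(−k·t) = 5.751 × e^(−0.04250 × 52.8)
  = 5.751 × 0.1060 = 0.6096 mg/L
(0.6096 mg/L = 0.6096 mcg/mL)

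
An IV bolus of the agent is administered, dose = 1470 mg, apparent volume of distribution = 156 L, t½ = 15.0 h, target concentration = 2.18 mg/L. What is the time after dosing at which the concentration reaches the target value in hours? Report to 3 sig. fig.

31.7 h

C₀ = Dose / Vd = 1470 / 156 = 9.423 mg/L
k = ln2 / t½ = 0.693147 / 15.0 = 0.04621 h⁻¹
t = ln(C₀ / C) / k = ln(9.423 / 2.18) / 0.04621
  = ln(4.322) / 0.04621 = 1.464 / 0.04621 = 31.68 h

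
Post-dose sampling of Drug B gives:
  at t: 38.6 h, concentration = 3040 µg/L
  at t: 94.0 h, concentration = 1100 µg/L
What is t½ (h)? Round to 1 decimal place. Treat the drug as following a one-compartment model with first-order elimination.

k = ln(C₁/C₂) / (t₂ − t₁) = ln(3040/1100) / (94.0 − 38.6)
  = 1.017 / 55.40 = 0.01836 h⁻¹
t½ = ln2 / k = 0.693147 / 0.01836 = 37.75 h

37.8 h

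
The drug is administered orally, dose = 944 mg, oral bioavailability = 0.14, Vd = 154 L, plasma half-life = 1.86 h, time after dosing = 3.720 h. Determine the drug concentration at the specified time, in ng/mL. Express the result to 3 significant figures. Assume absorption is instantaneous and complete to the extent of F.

Amount reaching circulation = F × Dose = 0.14 × 944.0 = 132.2 mg
C₀ = F·Dose / Vd = 132.2 / 154 = 0.8584 mg/L
k = ln2 / t½ = 0.693147 / 1.86 = 0.3727 h⁻¹
t / t½ = 3.720 / 1.86 = 2 half-lives
C = C₀ × (1/2)^2 = 0.8584 × 0.2500 = 0.2146 mg/L
Convert: 0.2146 mg/L × 1000 = 214.6 ng/mL

215 ng/mL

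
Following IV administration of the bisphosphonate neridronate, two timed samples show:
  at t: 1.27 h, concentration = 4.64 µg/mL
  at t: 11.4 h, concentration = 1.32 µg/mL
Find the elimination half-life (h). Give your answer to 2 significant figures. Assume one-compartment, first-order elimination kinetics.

5.6 h

k = ln(C₁/C₂) / (t₂ − t₁) = ln(4.64/1.32) / (11.4 − 1.27)
  = 1.257 / 10.13 = 0.1241 h⁻¹
t½ = ln2 / k = 0.693147 / 0.1241 = 5.585 h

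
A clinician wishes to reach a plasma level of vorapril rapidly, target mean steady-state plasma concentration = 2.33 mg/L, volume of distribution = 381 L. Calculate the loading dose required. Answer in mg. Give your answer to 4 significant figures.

887.7 mg

LD = Css × Vd = 2.33 × 381 = 887.7 mg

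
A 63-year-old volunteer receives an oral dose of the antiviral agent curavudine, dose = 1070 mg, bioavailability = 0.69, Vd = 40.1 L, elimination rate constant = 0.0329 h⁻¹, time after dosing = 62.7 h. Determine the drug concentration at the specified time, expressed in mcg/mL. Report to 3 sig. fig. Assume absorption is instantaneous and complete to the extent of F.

2.34 mcg/mL

Amount reaching circulation = F × Dose = 0.69 × 1070 = 738.3 mg
C₀ = F·Dose / Vd = 738.3 / 40.1 = 18.41 mg/L
C = C₀ · e^(−k·t) = 18.41 × e^(−0.03290 × 62.7)
  = 18.41 × 0.1271 = 2.340 mg/L
(2.340 mg/L = 2.340 mcg/mL)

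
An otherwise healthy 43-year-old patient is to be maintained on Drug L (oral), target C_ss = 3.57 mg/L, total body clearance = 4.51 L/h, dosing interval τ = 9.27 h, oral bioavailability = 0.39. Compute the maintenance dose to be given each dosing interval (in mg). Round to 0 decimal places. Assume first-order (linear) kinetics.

383 mg

At steady state, F × (Dose/τ) = Css × CL.
Dose = Css × CL × τ / F = 3.57 × 4.510 × 9.27 / 0.39 = 382.7 mg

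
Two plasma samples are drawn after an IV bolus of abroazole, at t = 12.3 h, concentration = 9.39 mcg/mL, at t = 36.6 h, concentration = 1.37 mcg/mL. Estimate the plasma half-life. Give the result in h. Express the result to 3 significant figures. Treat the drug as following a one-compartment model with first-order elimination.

k = ln(C₁/C₂) / (t₂ − t₁) = ln(9.39/1.37) / (36.6 − 12.3)
  = 1.925 / 24.30 = 0.07922 h⁻¹
t½ = ln2 / k = 0.693147 / 0.07922 = 8.750 h

8.75 h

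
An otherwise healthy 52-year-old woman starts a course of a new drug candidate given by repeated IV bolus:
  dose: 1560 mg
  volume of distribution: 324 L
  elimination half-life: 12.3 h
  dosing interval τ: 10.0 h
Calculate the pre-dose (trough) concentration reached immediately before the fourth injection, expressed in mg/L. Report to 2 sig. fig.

5.2 mg/L

C₀ per dose = Dose / Vd = 1560 / 324 = 4.815 mg/L
k = ln2 / t½ = 0.693147 / 12.3 = 0.05635 h⁻¹
Fraction remaining after one interval: r = e^(−kτ) = e^(−0.05635 × 10.0) = 0.5692
Before dose 4, 3 doses have been given (aged 1τ, 2τ, 3τ).
C_trough = C₀ × (r + r² + … + r^3) = C₀ × r(1−r^3)/(1−r)
        = 4.815 × 0.5692 × (1 − 0.1844) / (1 − 0.5692) = 5.189 mg/L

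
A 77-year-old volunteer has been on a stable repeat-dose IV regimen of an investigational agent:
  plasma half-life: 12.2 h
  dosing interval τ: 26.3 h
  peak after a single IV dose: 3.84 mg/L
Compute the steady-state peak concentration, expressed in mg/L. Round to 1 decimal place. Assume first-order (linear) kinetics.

5.0 mg/L

k = ln2 / t½ = 0.693147 / 12.2 = 0.05682 h⁻¹
e^(−kτ) = e^(−0.05682 × 26.3) = 0.2244
Accumulation ratio R = 1 / (1 − e^(−kτ)) = 1 / (1 − 0.2244) = 1.289
Steady-state peak = C₀ × R = 3.84 × 1.289 = 4.950 mg/L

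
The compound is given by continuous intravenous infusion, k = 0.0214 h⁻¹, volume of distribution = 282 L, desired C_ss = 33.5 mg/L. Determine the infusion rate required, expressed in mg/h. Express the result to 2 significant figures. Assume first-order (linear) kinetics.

200 mg/h

CL = k × Vd = 0.02140 × 282 = 6.035 L/h
At steady state, infusion rate R₀ = Css × CL = 33.5 × 6.035 = 202.2 mg/h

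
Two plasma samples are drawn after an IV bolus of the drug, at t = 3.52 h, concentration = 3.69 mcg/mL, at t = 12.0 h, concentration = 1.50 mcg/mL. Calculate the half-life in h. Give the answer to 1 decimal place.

k = ln(C₁/C₂) / (t₂ − t₁) = ln(3.69/1.50) / (12.0 − 3.52)
  = 0.9002 / 8.480 = 0.1062 h⁻¹
t½ = ln2 / k = 0.693147 / 0.1062 = 6.527 h

6.5 h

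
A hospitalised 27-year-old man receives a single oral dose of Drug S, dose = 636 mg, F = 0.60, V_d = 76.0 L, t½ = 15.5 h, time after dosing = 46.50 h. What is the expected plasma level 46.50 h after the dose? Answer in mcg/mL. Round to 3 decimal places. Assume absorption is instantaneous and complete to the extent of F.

Amount reaching circulation = F × Dose = 0.60 × 636.0 = 381.6 mg
C₀ = F·Dose / Vd = 381.6 / 76.0 = 5.021 mg/L
k = ln2 / t½ = 0.693147 / 15.5 = 0.04472 h⁻¹
t / t½ = 46.50 / 15.5 = 3 half-lives
C = C₀ × (1/2)^3 = 5.021 × 0.1250 = 0.6276 mg/L
(0.6276 mg/L = 0.6276 mcg/mL)

0.628 mcg/mL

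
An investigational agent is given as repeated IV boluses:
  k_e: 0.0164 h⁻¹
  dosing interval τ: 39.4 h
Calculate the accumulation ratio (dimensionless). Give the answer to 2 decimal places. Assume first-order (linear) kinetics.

2.10

e^(−kτ) = e^(−0.01640 × 39.4) = 0.5241
Accumulation ratio R = 1 / (1 − e^(−kτ)) = 1 / (1 − 0.5241) = 2.101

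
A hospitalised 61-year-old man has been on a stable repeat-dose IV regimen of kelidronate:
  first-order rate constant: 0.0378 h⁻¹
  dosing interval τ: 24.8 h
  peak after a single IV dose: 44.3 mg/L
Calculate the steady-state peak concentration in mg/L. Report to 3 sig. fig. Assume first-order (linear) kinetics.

e^(−kτ) = e^(−0.03780 × 24.8) = 0.3916
Accumulation ratio R = 1 / (1 − e^(−kτ)) = 1 / (1 − 0.3916) = 1.644
Steady-state peak = C₀ × R = 44.3 × 1.644 = 72.83 mg/L

72.8 mg/L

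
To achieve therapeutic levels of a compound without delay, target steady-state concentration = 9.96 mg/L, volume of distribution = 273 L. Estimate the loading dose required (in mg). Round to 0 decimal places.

LD = Css × Vd = 9.96 × 273 = 2719 mg

2719 mg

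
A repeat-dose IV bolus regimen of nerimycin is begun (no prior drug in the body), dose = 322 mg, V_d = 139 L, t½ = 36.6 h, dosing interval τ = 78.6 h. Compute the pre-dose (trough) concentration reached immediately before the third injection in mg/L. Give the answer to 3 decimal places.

C₀ per dose = Dose / Vd = 322 / 139 = 2.317 mg/L
k = ln2 / t½ = 0.693147 / 36.6 = 0.01894 h⁻¹
Fraction remaining after one interval: r = e^(−kτ) = e^(−0.01894 × 78.6) = 0.2257
Before dose 3, 2 doses have been given (aged 1τ, 2τ).
C_trough = C₀ × (r + r²) = 2.317 × (0.2257 + 0.05094) = 0.6410 mg/L

0.641 mg/L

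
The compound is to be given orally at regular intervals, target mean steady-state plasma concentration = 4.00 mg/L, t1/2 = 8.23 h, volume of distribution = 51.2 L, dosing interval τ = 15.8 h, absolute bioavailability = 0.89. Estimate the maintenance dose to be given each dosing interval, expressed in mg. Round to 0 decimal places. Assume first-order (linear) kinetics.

k = ln2 / t½ = 0.693147 / 8.23 = 0.08422 h⁻¹
CL = k × Vd = 0.08422 × 51.2 = 4.312 L/h
At steady state, F × (Dose/τ) = Css × CL.
Dose = Css × CL × τ / F = 4.00 × 4.312 × 15.8 / 0.89 = 306.2 mg

306 mg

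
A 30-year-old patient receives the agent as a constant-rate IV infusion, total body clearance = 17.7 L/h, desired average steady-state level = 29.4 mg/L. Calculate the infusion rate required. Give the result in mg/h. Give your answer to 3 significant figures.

At steady state, infusion rate R₀ = Css × CL = 29.4 × 17.70 = 520.4 mg/h

520 mg/h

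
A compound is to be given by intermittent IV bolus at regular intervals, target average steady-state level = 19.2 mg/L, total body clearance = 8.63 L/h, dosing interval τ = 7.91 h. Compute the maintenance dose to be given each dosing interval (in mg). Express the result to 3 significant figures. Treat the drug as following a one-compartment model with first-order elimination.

At steady state, Dose/τ = Css × CL.
Dose = Css × CL × τ = 19.2 × 8.630 × 7.91 = 1311 mg

1310 mg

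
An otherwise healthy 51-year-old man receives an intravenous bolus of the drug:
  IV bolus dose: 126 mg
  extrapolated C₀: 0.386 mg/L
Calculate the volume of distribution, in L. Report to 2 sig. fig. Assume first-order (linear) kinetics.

Vd = Dose / C₀ = 126.0 / 0.386 = 326.4 L

330 L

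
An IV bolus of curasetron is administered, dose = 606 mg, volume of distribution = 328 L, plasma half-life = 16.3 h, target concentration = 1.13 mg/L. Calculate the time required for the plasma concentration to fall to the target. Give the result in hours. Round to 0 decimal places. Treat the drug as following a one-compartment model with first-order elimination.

12 h

C₀ = Dose / Vd = 606.0 / 328 = 1.848 mg/L
k = ln2 / t½ = 0.693147 / 16.3 = 0.04252 h⁻¹
t = ln(C₀ / C) / k = ln(1.848 / 1.13) / 0.04252
  = ln(1.635) / 0.04252 = 0.4916 / 0.04252 = 11.56 h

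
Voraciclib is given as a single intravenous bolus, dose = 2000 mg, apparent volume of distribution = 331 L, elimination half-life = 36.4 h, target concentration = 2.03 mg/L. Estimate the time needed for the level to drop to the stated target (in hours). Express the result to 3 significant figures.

57.3 h

C₀ = Dose / Vd = 2000 / 331 = 6.042 mg/L
k = ln2 / t½ = 0.693147 / 36.4 = 0.01904 h⁻¹
t = ln(C₀ / C) / k = ln(6.042 / 2.03) / 0.01904
  = ln(2.976) / 0.01904 = 1.091 / 0.01904 = 57.30 h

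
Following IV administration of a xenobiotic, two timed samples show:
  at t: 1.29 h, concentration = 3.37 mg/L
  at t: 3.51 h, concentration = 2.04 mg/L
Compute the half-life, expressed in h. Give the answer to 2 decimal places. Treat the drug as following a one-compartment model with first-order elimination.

3.07 h

k = ln(C₁/C₂) / (t₂ − t₁) = ln(3.37/2.04) / (3.51 − 1.29)
  = 0.5020 / 2.220 = 0.2261 h⁻¹
t½ = ln2 / k = 0.693147 / 0.2261 = 3.066 h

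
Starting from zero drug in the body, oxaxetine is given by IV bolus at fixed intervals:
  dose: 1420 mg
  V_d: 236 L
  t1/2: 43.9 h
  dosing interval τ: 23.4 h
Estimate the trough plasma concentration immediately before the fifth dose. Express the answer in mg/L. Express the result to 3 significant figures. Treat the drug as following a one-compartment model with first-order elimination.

10.4 mg/L

C₀ per dose = Dose / Vd = 1420 / 236 = 6.017 mg/L
k = ln2 / t½ = 0.693147 / 43.9 = 0.01579 h⁻¹
Fraction remaining after one interval: r = e^(−kτ) = e^(−0.01579 × 23.4) = 0.6911
Before dose 5, 4 doses have been given (aged 1τ, 2τ, 3τ, 4τ).
C_trough = C₀ × (r + r² + … + r^4) = C₀ × r(1−r^4)/(1−r)
        = 6.017 × 0.6911 × (1 − 0.2281) / (1 − 0.6911) = 10.39 mg/L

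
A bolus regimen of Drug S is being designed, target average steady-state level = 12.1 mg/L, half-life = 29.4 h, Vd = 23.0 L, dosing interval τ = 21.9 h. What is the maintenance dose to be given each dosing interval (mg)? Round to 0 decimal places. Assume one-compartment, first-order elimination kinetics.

k = ln2 / t½ = 0.693147 / 29.4 = 0.02358 h⁻¹
CL = k × Vd = 0.02358 × 23.0 = 0.5423 L/h
At steady state, Dose/τ = Css × CL.
Dose = Css × CL × τ = 12.1 × 0.5423 × 21.9 = 143.7 mg

144 mg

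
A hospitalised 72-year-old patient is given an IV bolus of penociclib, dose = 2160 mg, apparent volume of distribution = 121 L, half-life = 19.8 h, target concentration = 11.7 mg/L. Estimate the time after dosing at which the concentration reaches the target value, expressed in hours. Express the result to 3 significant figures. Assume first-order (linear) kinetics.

12.1 h

C₀ = Dose / Vd = 2160 / 121 = 17.85 mg/L
k = ln2 / t½ = 0.693147 / 19.8 = 0.03501 h⁻¹
t = ln(C₀ / C) / k = ln(17.85 / 11.7) / 0.03501
  = ln(1.526) / 0.03501 = 0.4226 / 0.03501 = 12.07 h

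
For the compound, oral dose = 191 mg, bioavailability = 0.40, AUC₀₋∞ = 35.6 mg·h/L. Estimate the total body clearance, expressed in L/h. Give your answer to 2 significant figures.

CL = F·Dose / AUC = 0.40 × 191 / 35.6 = 2.146 L/h

2.1 L/h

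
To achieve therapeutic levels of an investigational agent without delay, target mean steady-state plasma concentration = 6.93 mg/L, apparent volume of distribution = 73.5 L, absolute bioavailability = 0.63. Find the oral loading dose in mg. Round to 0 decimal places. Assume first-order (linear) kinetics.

809 mg

LD = Css × Vd / F = 6.93 × 73.5 / 0.63 = 808.5 mg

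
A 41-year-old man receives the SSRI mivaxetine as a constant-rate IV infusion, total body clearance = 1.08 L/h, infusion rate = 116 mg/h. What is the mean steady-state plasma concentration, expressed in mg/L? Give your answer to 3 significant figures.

At steady state Css = R₀ / CL = 116 / 1.080 = 107.4 mg/L

107 mg/L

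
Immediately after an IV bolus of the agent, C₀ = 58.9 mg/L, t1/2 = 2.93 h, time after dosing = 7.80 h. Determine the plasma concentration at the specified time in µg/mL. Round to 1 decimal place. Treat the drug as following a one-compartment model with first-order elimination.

9.3 µg/mL

k = ln2 / t½ = 0.693147 / 2.93 = 0.2366 h⁻¹
C = C₀ · e^(−k·t) = 58.90 × e^(−0.2366 × 7.80)
  = 58.90 × 0.1579 = 9.300 mg/L
(9.300 mg/L = 9.300 µg/mL)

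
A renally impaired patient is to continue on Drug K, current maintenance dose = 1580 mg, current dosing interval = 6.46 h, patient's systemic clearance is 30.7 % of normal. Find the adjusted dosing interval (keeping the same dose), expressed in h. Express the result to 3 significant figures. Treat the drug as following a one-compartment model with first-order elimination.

To keep the same average steady-state level, dosing rate must scale with clearance.
CL ratio = 30.7 / 100 = 0.3070
New interval (same dose) = 6.46 / 0.3070 = 21.04 h

21.0 h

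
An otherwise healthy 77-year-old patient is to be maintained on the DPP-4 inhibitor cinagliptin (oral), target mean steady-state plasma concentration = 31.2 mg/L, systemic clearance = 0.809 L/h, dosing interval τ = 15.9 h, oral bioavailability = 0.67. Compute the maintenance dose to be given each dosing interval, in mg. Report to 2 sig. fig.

At steady state, F × (Dose/τ) = Css × CL.
Dose = Css × CL × τ / F = 31.2 × 0.8090 × 15.9 / 0.67 = 599.0 mg

600 mg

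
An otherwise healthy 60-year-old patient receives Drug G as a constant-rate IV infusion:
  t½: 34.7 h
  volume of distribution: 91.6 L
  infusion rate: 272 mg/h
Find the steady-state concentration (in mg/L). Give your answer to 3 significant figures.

k = ln2 / t½ = 0.693147 / 34.7 = 0.01998 h⁻¹
CL = k × Vd = 0.01998 × 91.6 = 1.830 L/h
At steady state Css = R₀ / CL = 272 / 1.830 = 148.6 mg/L

149 mg/L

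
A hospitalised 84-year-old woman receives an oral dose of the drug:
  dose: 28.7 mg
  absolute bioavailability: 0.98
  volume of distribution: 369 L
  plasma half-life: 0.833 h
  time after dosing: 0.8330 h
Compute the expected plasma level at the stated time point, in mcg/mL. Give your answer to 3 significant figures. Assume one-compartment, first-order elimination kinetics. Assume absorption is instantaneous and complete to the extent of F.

Amount reaching circulation = F × Dose = 0.98 × 28.70 = 28.13 mg
C₀ = F·Dose / Vd = 28.13 / 369 = 0.07623 mg/L
k = ln2 / t½ = 0.693147 / 0.833 = 0.8321 h⁻¹
t / t½ = 0.8330 / 0.833 = 1 half-lives
C = C₀ × (1/2)^1 = 0.07623 × 0.5000 = 0.03812 mg/L
(0.03812 mg/L = 0.03812 mcg/mL)

0.0381 mcg/mL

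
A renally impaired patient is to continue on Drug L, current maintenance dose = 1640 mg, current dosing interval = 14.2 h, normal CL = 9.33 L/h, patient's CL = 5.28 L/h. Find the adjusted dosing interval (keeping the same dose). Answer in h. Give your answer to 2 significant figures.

To keep the same average steady-state level, dosing rate must scale with clearance.
CL ratio = 5.28 / 9.33 = 0.5659
New interval (same dose) = 14.2 / 0.5659 = 25.09 h

25 h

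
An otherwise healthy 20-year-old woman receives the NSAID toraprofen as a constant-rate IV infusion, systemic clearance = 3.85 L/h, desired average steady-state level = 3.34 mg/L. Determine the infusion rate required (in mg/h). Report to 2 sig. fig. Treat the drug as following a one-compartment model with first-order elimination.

13 mg/h

At steady state, infusion rate R₀ = Css × CL = 3.34 × 3.850 = 12.86 mg/h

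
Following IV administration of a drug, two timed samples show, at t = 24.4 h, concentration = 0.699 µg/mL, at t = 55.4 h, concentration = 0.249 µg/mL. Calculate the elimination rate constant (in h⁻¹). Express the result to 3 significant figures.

k = ln(C₁/C₂) / (t₂ − t₁) = ln(0.699/0.249) / (55.4 − 24.4)
  = 1.032 / 31.00 = 0.03329 h⁻¹

0.0333 h⁻¹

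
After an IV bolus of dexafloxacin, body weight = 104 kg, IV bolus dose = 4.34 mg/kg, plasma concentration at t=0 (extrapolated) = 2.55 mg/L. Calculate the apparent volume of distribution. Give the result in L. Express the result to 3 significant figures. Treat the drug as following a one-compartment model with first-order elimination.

177 L

Dose = 4.34 × 104 = 451.4 mg
Vd = Dose / C₀ = 451.4 / 2.55 = 177.0 L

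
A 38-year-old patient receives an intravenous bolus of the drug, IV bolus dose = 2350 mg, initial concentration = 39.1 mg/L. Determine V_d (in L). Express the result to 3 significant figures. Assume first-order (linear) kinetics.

Vd = Dose / C₀ = 2350 / 39.1 = 60.10 L

60.1 L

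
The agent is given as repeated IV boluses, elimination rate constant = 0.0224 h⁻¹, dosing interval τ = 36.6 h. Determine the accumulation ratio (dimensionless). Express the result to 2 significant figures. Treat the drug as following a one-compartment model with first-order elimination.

1.8

e^(−kτ) = e^(−0.02240 × 36.6) = 0.4405
Accumulation ratio R = 1 / (1 − e^(−kτ)) = 1 / (1 − 0.4405) = 1.787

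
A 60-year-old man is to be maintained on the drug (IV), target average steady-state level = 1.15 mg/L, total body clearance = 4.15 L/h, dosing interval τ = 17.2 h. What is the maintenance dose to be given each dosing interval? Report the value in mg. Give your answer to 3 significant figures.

82.1 mg

At steady state, Dose/τ = Css × CL.
Dose = Css × CL × τ = 1.15 × 4.150 × 17.2 = 82.09 mg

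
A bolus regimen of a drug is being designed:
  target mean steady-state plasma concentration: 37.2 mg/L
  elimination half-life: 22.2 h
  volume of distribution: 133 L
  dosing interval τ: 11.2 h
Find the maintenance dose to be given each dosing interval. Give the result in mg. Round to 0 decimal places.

1730 mg

k = ln2 / t½ = 0.693147 / 22.2 = 0.03122 h⁻¹
CL = k × Vd = 0.03122 × 133 = 4.152 L/h
At steady state, Dose/τ = Css × CL.
Dose = Css × CL × τ = 37.2 × 4.152 × 11.2 = 1730 mg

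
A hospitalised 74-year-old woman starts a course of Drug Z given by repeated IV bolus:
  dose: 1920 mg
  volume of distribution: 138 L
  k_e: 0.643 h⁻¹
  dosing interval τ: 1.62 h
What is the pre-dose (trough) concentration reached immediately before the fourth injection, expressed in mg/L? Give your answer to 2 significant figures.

7.3 mg/L

C₀ per dose = Dose / Vd = 1920 / 138 = 13.91 mg/L
Fraction remaining after one interval: r = e^(−kτ) = e^(−0.6430 × 1.62) = 0.3529
Before dose 4, 3 doses have been given (aged 1τ, 2τ, 3τ).
C_trough = C₀ × (r + r² + … + r^3) = C₀ × r(1−r^3)/(1−r)
        = 13.91 × 0.3529 × (1 − 0.04395) / (1 − 0.3529) = 7.253 mg/L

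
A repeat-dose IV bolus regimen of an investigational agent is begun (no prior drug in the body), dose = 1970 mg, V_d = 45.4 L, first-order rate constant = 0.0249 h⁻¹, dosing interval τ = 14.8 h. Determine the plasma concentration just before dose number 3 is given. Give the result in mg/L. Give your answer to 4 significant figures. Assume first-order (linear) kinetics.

C₀ per dose = Dose / Vd = 1970 / 45.4 = 43.39 mg/L
Fraction remaining after one interval: r = e^(−kτ) = e^(−0.02490 × 14.8) = 0.6918
Before dose 3, 2 doses have been given (aged 1τ, 2τ).
C_trough = C₀ × (r + r²) = 43.39 × (0.6918 + 0.4786) = 50.78 mg/L

50.78 mg/L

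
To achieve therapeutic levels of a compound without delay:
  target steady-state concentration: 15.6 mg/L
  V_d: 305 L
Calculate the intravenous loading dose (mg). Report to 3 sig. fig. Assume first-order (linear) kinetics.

4760 mg

LD = Css × Vd = 15.6 × 305 = 4758 mg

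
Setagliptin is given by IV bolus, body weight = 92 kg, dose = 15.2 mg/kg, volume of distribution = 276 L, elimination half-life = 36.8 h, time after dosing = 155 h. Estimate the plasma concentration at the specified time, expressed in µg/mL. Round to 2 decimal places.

Total dose = 15.2 × 92 = 1398 mg
C₀ = Dose / Vd = 1398 / 276 = 5.065 mg/L
k = ln2 / t½ = 0.693147 / 36.8 = 0.01884 h⁻¹
C = C₀ · e^(−k·t) = 5.065 × e^(−0.01884 × 155)
  = 5.065 × 0.05392 = 0.2731 mg/L
(0.2731 mg/L = 0.2731 µg/mL)

0.27 µg/mL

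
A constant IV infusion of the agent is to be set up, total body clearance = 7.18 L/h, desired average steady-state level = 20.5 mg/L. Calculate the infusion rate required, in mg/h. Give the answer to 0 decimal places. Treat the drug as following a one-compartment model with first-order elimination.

147 mg/h

At steady state, infusion rate R₀ = Css × CL = 20.5 × 7.180 = 147.2 mg/h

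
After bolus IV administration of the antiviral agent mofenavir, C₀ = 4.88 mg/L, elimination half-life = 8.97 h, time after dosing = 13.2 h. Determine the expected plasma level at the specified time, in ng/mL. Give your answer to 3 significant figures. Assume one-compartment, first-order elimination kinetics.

1760 ng/mL

k = ln2 / t½ = 0.693147 / 8.97 = 0.07727 h⁻¹
C = C₀ · e^(−k·t) = 4.880 × e^(−0.07727 × 13.2)
  = 4.880 × 0.3606 = 1.760 mg/L
Convert: 1.760 mg/L × 1000 = 1760 ng/mL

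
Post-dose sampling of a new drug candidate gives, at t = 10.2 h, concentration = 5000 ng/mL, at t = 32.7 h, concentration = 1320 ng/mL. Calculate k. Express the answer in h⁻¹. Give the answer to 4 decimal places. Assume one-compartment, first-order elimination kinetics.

k = ln(C₁/C₂) / (t₂ − t₁) = ln(5000/1320) / (32.7 − 10.2)
  = 1.332 / 22.50 = 0.05920 h⁻¹

0.0592 h⁻¹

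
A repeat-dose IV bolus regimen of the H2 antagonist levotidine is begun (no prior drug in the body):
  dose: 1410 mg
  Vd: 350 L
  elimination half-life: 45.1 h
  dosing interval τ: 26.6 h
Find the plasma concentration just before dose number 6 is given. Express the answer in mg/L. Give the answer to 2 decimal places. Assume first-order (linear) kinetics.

6.94 mg/L

C₀ per dose = Dose / Vd = 1410 / 350 = 4.029 mg/L
k = ln2 / t½ = 0.693147 / 45.1 = 0.01537 h⁻¹
Fraction remaining after one interval: r = e^(−kτ) = e^(−0.01537 × 26.6) = 0.6644
Before dose 6, 5 doses have been given (aged 1τ, 2τ, 3τ, 4τ, 5τ).
C_trough = C₀ × (r + r² + … + r^5) = C₀ × r(1−r^5)/(1−r)
        = 4.029 × 0.6644 × (1 − 0.1295) / (1 − 0.6644) = 6.943 mg/L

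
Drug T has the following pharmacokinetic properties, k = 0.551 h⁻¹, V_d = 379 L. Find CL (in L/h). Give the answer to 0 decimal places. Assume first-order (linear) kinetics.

209 L/h

CL = k × Vd = 0.551 × 379 = 208.8 L/h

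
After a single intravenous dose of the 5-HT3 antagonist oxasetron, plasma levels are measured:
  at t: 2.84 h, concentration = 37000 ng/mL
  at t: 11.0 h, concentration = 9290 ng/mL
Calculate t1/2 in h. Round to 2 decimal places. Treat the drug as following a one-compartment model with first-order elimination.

k = ln(C₁/C₂) / (t₂ − t₁) = ln(37000/9290) / (11.0 − 2.84)
  = 1.382 / 8.160 = 0.1694 h⁻¹
t½ = ln2 / k = 0.693147 / 0.1694 = 4.092 h

4.09 h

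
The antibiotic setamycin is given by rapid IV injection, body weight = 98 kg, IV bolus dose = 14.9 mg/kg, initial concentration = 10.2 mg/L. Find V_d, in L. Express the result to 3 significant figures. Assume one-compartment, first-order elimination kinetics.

143 L

Dose = 14.9 × 98 = 1460 mg
Vd = Dose / C₀ = 1460 / 10.2 = 143.1 L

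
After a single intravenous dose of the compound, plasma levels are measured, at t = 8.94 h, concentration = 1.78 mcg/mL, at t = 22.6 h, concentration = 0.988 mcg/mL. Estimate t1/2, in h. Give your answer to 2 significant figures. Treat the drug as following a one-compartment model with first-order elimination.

k = ln(C₁/C₂) / (t₂ − t₁) = ln(1.78/0.988) / (22.6 − 8.94)
  = 0.5887 / 13.66 = 0.04310 h⁻¹
t½ = ln2 / k = 0.693147 / 0.04310 = 16.08 h

16 h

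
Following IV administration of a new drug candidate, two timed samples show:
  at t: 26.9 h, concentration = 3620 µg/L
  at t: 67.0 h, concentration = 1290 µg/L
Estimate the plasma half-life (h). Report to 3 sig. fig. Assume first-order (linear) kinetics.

26.9 h

k = ln(C₁/C₂) / (t₂ − t₁) = ln(3620/1290) / (67.0 − 26.9)
  = 1.032 / 40.10 = 0.02574 h⁻¹
t½ = ln2 / k = 0.693147 / 0.02574 = 26.93 h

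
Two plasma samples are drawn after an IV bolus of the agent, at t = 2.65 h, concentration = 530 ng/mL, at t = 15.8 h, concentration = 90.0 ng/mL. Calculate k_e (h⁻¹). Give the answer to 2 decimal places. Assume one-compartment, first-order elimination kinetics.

k = ln(C₁/C₂) / (t₂ − t₁) = ln(530/90.0) / (15.8 − 2.65)
  = 1.773 / 13.15 = 0.1348 h⁻¹

0.13 h⁻¹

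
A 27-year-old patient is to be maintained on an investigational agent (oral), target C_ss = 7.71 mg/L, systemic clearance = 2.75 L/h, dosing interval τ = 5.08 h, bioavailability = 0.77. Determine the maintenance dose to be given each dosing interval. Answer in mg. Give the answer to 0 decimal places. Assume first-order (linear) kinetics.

At steady state, F × (Dose/τ) = Css × CL.
Dose = Css × CL × τ / F = 7.71 × 2.750 × 5.08 / 0.77 = 139.9 mg

140 mg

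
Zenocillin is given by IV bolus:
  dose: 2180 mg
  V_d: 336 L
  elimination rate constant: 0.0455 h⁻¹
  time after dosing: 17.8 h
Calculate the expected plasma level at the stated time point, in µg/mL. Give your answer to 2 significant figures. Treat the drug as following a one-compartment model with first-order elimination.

2.9 µg/mL

C₀ = Dose / Vd = 2180 / 336 = 6.488 mg/L
C = C₀ · e^(−k·t) = 6.488 × e^(−0.04550 × 17.8)
  = 6.488 × 0.4449 = 2.887 mg/L
(2.887 mg/L = 2.887 µg/mL)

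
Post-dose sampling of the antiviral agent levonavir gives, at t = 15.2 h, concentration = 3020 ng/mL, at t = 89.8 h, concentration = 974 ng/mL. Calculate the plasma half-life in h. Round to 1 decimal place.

k = ln(C₁/C₂) / (t₂ − t₁) = ln(3020/974) / (89.8 − 15.2)
  = 1.132 / 74.60 = 0.01517 h⁻¹
t½ = ln2 / k = 0.693147 / 0.01517 = 45.69 h

45.7 h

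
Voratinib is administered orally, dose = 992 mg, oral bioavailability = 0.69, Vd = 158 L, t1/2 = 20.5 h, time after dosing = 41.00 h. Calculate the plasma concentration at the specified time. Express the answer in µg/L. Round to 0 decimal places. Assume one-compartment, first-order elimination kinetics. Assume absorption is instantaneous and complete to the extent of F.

1083 µg/L

Amount reaching circulation = F × Dose = 0.69 × 992.0 = 684.5 mg
C₀ = F·Dose / Vd = 684.5 / 158 = 4.332 mg/L
k = ln2 / t½ = 0.693147 / 20.5 = 0.03381 h⁻¹
t / t½ = 41.00 / 20.5 = 2 half-lives
C = C₀ × (1/2)^2 = 4.332 × 0.2500 = 1.083 mg/L
Convert: 1.083 mg/L × 1000 = 1083 µg/L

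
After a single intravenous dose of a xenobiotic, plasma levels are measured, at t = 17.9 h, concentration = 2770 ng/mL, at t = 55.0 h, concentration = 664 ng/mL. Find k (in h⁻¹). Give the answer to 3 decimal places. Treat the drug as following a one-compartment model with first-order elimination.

0.038 h⁻¹

k = ln(C₁/C₂) / (t₂ − t₁) = ln(2770/664) / (55.0 − 17.9)
  = 1.428 / 37.10 = 0.03849 h⁻¹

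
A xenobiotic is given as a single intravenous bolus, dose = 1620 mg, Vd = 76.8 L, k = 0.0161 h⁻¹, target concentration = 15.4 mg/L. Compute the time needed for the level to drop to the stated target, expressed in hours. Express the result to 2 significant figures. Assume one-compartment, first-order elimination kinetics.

C₀ = Dose / Vd = 1620 / 76.8 = 21.09 mg/L
t = ln(C₀ / C) / k = ln(21.09 / 15.4) / 0.01610
  = ln(1.369) / 0.01610 = 0.3141 / 0.01610 = 19.51 h

20 h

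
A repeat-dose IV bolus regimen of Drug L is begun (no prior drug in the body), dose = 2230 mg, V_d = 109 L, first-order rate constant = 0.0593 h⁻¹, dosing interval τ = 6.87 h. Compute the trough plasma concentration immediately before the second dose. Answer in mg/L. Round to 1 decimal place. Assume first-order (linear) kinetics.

13.6 mg/L

C₀ per dose = Dose / Vd = 2230 / 109 = 20.46 mg/L
Fraction remaining after one interval: r = e^(−kτ) = e^(−0.05930 × 6.87) = 0.6654
Before dose 2, 1 dose has been given (aged 1τ).
C_trough = C₀ × r = 20.46 × 0.6654 = 13.61 mg/L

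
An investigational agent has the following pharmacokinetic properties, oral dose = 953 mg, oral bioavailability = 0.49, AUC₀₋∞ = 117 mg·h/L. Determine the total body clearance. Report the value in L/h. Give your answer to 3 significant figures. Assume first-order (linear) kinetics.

CL = F·Dose / AUC = 0.49 × 953 / 117 = 3.991 L/h

3.99 L/h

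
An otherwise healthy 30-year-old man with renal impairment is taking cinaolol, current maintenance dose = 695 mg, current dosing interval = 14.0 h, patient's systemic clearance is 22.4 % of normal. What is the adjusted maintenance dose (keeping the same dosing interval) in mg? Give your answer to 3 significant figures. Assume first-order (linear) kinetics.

156 mg

To keep the same average steady-state level, dosing rate must scale with clearance.
CL ratio = 22.4 / 100 = 0.2240
New dose (same interval) = 695 × 0.2240 = 155.7 mg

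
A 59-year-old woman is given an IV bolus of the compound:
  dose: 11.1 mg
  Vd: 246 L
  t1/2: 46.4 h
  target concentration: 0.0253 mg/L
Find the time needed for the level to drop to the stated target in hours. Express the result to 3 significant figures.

C₀ = Dose / Vd = 11.10 / 246 = 0.04512 mg/L
k = ln2 / t½ = 0.693147 / 46.4 = 0.01494 h⁻¹
t = ln(C₀ / C) / k = ln(0.04512 / 0.0253) / 0.01494
  = ln(1.783) / 0.01494 = 0.5783 / 0.01494 = 38.71 h

38.7 h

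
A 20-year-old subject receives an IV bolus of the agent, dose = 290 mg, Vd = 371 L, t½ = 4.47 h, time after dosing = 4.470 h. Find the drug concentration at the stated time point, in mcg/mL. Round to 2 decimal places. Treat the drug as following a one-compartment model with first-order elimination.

0.39 mcg/mL

C₀ = Dose / Vd = 290.0 / 371 = 0.7817 mg/L
k = ln2 / t½ = 0.693147 / 4.47 = 0.1551 h⁻¹
t / t½ = 4.470 / 4.47 = 1 half-lives
C = C₀ × (1/2)^1 = 0.7817 × 0.5000 = 0.3909 mg/L
(0.3909 mg/L = 0.3909 mcg/mL)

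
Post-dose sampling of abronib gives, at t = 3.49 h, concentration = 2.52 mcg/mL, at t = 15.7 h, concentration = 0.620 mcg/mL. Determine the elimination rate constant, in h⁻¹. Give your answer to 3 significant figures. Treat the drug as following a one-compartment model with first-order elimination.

0.115 h⁻¹

k = ln(C₁/C₂) / (t₂ − t₁) = ln(2.52/0.620) / (15.7 − 3.49)
  = 1.402 / 12.21 = 0.1148 h⁻¹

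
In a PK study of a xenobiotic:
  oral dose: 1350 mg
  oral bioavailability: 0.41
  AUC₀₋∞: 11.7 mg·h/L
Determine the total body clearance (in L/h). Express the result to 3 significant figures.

CL = F·Dose / AUC = 0.41 × 1350 / 11.7 = 47.31 L/h

47.3 L/h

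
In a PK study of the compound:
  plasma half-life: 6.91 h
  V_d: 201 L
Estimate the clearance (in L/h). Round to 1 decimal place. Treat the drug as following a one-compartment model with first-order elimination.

k = ln2 / t½ = 0.693147 / 6.91 = 0.1003 h⁻¹
CL = k × Vd = 0.1003 × 201 = 20.16 L/h

20.2 L/h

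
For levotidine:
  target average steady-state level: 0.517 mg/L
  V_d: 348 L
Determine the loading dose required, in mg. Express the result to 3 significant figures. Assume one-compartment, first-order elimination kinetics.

180 mg

LD = Css × Vd = 0.517 × 348 = 179.9 mg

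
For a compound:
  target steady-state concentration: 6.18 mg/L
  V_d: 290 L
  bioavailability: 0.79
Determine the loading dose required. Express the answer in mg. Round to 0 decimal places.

LD = Css × Vd / F = 6.18 × 290 / 0.79 = 2269 mg

2269 mg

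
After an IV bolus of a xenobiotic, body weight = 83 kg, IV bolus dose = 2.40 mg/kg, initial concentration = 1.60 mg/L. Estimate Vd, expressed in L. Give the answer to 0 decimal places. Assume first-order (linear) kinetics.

Dose = 2.40 × 83 = 199.2 mg
Vd = Dose / C₀ = 199.2 / 1.60 = 124.5 L

125 L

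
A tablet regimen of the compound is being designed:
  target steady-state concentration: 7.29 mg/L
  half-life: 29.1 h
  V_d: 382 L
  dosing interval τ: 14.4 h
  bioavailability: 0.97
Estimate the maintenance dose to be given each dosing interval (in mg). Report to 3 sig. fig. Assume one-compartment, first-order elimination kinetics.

k = ln2 / t½ = 0.693147 / 29.1 = 0.02382 h⁻¹
CL = k × Vd = 0.02382 × 382 = 9.099 L/h
At steady state, F × (Dose/τ) = Css × CL.
Dose = Css × CL × τ / F = 7.29 × 9.099 × 14.4 / 0.97 = 984.7 mg

985 mg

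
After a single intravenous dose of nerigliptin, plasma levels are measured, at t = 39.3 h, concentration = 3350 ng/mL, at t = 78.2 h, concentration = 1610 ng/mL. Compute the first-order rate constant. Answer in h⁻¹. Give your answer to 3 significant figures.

k = ln(C₁/C₂) / (t₂ − t₁) = ln(3350/1610) / (78.2 − 39.3)
  = 0.7327 / 38.90 = 0.01884 h⁻¹

0.0188 h⁻¹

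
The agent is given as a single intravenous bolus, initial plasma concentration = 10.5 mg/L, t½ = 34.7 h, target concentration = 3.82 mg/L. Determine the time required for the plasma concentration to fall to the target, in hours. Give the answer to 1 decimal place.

k = ln2 / t½ = 0.693147 / 34.7 = 0.01998 h⁻¹
t = ln(C₀ / C) / k = ln(10.50 / 3.82) / 0.01998
  = ln(2.749) / 0.01998 = 1.011 / 0.01998 = 50.60 h

50.6 h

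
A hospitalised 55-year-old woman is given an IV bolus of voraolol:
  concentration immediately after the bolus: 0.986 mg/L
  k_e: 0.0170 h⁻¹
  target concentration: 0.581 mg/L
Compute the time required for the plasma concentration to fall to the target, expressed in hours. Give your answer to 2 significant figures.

t = ln(C₀ / C) / k = ln(0.9860 / 0.581) / 0.01700
  = ln(1.697) / 0.01700 = 0.5289 / 0.01700 = 31.11 h

31 h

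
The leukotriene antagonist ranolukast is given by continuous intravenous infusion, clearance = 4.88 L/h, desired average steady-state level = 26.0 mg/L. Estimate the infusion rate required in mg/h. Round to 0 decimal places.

At steady state, infusion rate R₀ = Css × CL = 26.0 × 4.880 = 126.9 mg/h

127 mg/h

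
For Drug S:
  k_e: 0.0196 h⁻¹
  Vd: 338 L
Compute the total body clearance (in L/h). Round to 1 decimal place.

CL = k × Vd = 0.0196 × 338 = 6.625 L/h

6.6 L/h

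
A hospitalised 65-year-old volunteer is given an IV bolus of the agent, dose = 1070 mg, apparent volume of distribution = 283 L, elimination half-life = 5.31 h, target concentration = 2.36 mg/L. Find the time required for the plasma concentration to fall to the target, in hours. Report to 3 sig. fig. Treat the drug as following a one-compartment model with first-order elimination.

C₀ = Dose / Vd = 1070 / 283 = 3.781 mg/L
k = ln2 / t½ = 0.693147 / 5.31 = 0.1305 h⁻¹
t = ln(C₀ / C) / k = ln(3.781 / 2.36) / 0.1305
  = ln(1.602) / 0.1305 = 0.4713 / 0.1305 = 3.611 h

3.61 h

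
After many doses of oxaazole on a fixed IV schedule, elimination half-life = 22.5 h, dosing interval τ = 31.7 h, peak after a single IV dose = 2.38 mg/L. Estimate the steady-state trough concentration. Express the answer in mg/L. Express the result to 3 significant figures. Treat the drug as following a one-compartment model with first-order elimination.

k = ln2 / t½ = 0.693147 / 22.5 = 0.03081 h⁻¹
e^(−kτ) = e^(−0.03081 × 31.7) = 0.3766
Accumulation ratio R = 1 / (1 − e^(−kτ)) = 1 / (1 − 0.3766) = 1.604
Steady-state trough = C₀ × R × e^(−kτ) = 2.38 × 1.604 × 0.3766 = 1.438 mg/L

1.44 mg/L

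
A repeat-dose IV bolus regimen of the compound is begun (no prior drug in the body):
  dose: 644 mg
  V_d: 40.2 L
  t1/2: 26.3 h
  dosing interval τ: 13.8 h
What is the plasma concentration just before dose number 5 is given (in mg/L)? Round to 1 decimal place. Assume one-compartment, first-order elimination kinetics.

28.0 mg/L

C₀ per dose = Dose / Vd = 644 / 40.2 = 16.02 mg/L
k = ln2 / t½ = 0.693147 / 26.3 = 0.02636 h⁻¹
Fraction remaining after one interval: r = e^(−kτ) = e^(−0.02636 × 13.8) = 0.6951
Before dose 5, 4 doses have been given (aged 1τ, 2τ, 3τ, 4τ).
C_trough = C₀ × (r + r² + … + r^4) = C₀ × r(1−r^4)/(1−r)
        = 16.02 × 0.6951 × (1 − 0.2334) / (1 − 0.6951) = 28.00 mg/L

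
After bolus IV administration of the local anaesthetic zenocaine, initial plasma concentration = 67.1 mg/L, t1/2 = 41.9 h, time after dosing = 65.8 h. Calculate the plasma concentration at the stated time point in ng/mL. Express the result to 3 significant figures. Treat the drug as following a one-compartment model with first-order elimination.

k = ln2 / t½ = 0.693147 / 41.9 = 0.01654 h⁻¹
C = C₀ · e^(−k·t) = 67.10 × e^(−0.01654 × 65.8)
  = 67.10 × 0.3368 = 22.60 mg/L
Convert: 22.60 mg/L × 1000 = 22600 ng/mL

22600 ng/mL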